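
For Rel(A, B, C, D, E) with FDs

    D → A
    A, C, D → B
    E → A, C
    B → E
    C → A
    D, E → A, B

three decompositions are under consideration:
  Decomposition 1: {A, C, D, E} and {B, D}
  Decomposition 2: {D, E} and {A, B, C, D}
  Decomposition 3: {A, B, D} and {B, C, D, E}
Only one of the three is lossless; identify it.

Decomposition 1: common = {D}, closure = {A, D} → lossy.
Decomposition 2: common = {D}, closure = {A, D} → lossy.
Decomposition 3: common = {B, D}, closure = {A, B, C, D, E} → lossless.

Decomposition 3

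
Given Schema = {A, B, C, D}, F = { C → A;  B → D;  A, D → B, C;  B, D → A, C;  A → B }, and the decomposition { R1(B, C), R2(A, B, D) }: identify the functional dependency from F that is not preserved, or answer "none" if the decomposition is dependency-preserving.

C → A: restricted closure across fragments reaches A.
B → D lies within R2.
A, D → B, C: restricted closure across fragments reaches B, C.
B, D → A, C: restricted closure across fragments reaches A, C.
A → B lies within R2.
Every dependency is enforceable on the fragments, so the decomposition is dependency-preserving.

none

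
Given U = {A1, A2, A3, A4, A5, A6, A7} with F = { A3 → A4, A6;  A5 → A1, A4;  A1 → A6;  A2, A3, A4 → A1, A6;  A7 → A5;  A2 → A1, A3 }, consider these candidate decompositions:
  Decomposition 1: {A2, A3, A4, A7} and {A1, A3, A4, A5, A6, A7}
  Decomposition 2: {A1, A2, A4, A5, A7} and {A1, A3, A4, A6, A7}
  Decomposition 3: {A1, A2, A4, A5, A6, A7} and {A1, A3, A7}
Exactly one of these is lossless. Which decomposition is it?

Decomposition 1: common = {A3, A4, A7}, closure = {A1, A3, A4, A5, A6, A7} → lossless.
Decomposition 2: common = {A1, A4, A7}, closure = {A1, A4, A5, A6, A7} → lossy.
Decomposition 3: common = {A1, A7}, closure = {A1, A4, A5, A6, A7} → lossy.

Decomposition 1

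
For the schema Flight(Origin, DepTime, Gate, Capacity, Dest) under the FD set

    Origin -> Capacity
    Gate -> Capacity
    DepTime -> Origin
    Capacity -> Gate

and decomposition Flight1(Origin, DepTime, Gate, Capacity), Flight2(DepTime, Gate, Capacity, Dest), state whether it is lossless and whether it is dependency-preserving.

lossless and dependency-preserving

Lossless test: (DepTime, Gate, Capacity)⁺ = {Origin, DepTime, Gate, Capacity}, which contains all of one fragment — lossless.
Dependency preservation: every FD's attributes lie within a single fragment, so each can be enforced locally — preserved.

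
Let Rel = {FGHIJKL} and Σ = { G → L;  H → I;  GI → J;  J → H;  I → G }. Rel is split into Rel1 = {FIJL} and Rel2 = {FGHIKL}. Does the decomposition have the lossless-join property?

Yes

Common attributes: Rel1 ∩ Rel2 = {FIL}.
Closure of {FIL}: I → G applies, adding G; GI → J applies, adding J; J → H applies, adding H. So (FIL)⁺ = {FGHIJL}.
This closure contains every attribute of Rel1, so Rel1 ∩ Rel2 → Rel1. The join is lossless.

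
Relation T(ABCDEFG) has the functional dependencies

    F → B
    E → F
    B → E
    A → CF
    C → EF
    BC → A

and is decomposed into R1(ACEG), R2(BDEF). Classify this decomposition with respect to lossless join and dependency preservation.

Lossless test: (E)⁺ = {BEF}, which is a superkey of neither fragment — lossy.
Dependency preservation: A → CF; C → EF; BC → A are not contained in any single fragment, but the restricted closure of each left-hand side across the fragments still reaches the right-hand side; the remaining FDs each lie inside some fragment. All dependencies are preserved.

lossy but dependency-preserving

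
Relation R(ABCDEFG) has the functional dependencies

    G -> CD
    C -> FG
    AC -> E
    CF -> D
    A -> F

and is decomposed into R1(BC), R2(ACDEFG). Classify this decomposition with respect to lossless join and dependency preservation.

Lossless test: (C)⁺ = {CDFG}, which is a superkey of neither fragment — lossy.
Dependency preservation: every FD's attributes lie within a single fragment, so each can be enforced locally — preserved.

lossy but dependency-preserving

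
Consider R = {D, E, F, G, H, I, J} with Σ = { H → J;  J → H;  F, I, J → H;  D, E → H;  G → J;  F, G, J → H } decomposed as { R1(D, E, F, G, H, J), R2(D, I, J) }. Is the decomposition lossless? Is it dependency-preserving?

lossy but dependency-preserving

Lossless test: (D, J)⁺ = {D, H, J}, which is a superkey of neither fragment — lossy.
Dependency preservation: F, I, J → H is not contained in any single fragment, but the restricted closure of its left-hand side across the fragments still reaches the right-hand side; the remaining FDs each lie inside some fragment. All dependencies are preserved.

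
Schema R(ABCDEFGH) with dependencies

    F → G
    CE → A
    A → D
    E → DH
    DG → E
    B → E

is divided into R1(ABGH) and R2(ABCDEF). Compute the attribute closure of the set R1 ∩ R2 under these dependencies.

R1 ∩ R2 = {AB}.
A → D applies, adding D
B → E applies, adding E
E → DH applies, adding H
Closure: {ABDEH}.

ABDEH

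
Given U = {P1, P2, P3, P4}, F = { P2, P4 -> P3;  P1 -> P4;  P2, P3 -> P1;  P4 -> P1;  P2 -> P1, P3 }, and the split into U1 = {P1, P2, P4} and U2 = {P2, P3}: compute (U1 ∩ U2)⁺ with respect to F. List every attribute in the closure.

U1 ∩ U2 = {P2}.
P2 → P1, P3 applies, adding P1, P3
P1 → P4 applies, adding P4
Closure: {P1, P2, P3, P4}.

P1, P2, P3, P4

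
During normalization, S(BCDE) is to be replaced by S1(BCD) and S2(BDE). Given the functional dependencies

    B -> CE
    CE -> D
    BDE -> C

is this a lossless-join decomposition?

Yes

Common attributes: S1 ∩ S2 = {BD}.
Closure of {BD}: B → CE applies, adding CE. So (BD)⁺ = {BCDE}.
This closure contains every attribute of S1, so S1 ∩ S2 → S1. The join is lossless.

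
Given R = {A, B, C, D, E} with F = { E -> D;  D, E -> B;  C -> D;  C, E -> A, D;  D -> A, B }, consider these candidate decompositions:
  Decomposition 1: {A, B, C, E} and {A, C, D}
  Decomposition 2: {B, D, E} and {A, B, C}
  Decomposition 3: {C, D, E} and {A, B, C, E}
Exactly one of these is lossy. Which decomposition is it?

Decomposition 2

Decomposition 1: common = {A, C}, closure = {A, B, C, D} → lossless.
Decomposition 2: common = {B}, closure = {B} → lossy.
Decomposition 3: common = {C, E}, closure = {A, B, C, D, E} → lossless.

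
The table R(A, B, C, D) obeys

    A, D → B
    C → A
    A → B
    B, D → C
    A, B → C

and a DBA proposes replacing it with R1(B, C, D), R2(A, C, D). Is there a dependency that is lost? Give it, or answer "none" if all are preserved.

none

A, D → B: restricted closure across fragments reaches B.
C → A lies within R2.
A → B: restricted closure across fragments reaches B.
B, D → C lies within R1.
A, B → C: restricted closure across fragments reaches C.
Every dependency is enforceable on the fragments, so the decomposition is dependency-preserving.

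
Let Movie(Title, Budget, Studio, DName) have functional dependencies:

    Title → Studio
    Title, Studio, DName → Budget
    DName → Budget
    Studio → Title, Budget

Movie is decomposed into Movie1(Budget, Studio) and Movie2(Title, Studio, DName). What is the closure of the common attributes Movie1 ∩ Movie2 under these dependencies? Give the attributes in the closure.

Title, Budget, Studio

Movie1 ∩ Movie2 = {Studio}.
Studio → Title, Budget applies, adding Title, Budget
Closure: {Title, Budget, Studio}.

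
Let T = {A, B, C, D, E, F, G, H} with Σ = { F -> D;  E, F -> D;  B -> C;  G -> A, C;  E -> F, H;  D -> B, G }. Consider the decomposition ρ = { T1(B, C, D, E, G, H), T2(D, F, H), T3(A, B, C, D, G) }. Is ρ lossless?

No

Chase test. Columns are A, B, C, D, E, F, G, H; row i has aⱼ where attribute j ∈ Ti, else bᵢⱼ.
Initial tableau (one row per fragment):
  row 1: b11 a2 a3 a4 a5 b16 a7 a8
  row 2: b21 b22 b23 a4 b25 a6 b27 a8
  row 3: a1 a2 a3 a4 b35 b36 a7 b38
Rows 1 and 3 agree on G; apply G→A, C and equate their A, C entries.
Rows 1 and 2 agree on D; apply D→B, G and equate their B, G entries.
Rows 1 and 2 agree on B; apply B→C and equate their C entries.
Rows 1 and 2 agree on G; apply G→A, C and equate their A, C entries.
No row becomes fully distinguished — the join is lossy.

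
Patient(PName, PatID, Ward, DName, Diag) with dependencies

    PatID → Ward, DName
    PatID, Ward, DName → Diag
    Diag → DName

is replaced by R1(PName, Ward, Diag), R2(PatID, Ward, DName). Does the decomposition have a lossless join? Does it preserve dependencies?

Lossless test: (Ward)⁺ = {Ward}, which is a superkey of neither fragment — lossy.
Dependency preservation: the restricted closure of {PatID, Ward, DName} across the fragments never reaches {Diag}, so PatID, Ward, DName → Diag cannot be enforced without a join — not preserved.

lossy and not dependency-preserving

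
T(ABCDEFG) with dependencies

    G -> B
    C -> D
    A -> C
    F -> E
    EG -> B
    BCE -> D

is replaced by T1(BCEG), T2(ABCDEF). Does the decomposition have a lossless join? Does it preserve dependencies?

Lossless test: (BCE)⁺ = {BCDE}, which is a superkey of neither fragment — lossy.
Dependency preservation: every FD's attributes lie within a single fragment, so each can be enforced locally — preserved.

lossy but dependency-preserving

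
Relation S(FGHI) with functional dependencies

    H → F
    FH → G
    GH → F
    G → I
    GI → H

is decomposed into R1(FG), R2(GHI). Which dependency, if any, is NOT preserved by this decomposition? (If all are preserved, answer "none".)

H → F: restricted closure across fragments reaches F.
FH → G: restricted closure across fragments reaches G.
GH → F: restricted closure across fragments reaches F.
G → I lies within R2.
GI → H lies within R2.
Every dependency is enforceable on the fragments, so the decomposition is dependency-preserving.

none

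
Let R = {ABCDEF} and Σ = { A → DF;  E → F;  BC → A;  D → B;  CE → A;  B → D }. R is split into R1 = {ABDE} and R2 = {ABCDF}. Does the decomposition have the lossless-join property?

No

Common attributes: R1 ∩ R2 = {ABD}.
Closure of {ABD}: A → DF applies, adding F. So (ABD)⁺ = {ABDF}.
The closure contains neither all of R1 = {ABDE} nor all of R2 = {ABCDF}, so the common attributes are not a superkey of either fragment. The join is lossy.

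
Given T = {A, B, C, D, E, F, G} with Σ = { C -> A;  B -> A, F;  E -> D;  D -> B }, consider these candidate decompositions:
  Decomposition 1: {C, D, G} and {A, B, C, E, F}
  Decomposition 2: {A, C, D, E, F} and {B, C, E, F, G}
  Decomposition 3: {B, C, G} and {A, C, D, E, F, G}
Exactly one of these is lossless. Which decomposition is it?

Decomposition 1: common = {C}, closure = {A, C} → lossy.
Decomposition 2: common = {C, E, F}, closure = {A, B, C, D, E, F} → lossless.
Decomposition 3: common = {C, G}, closure = {A, C, G} → lossy.

Decomposition 2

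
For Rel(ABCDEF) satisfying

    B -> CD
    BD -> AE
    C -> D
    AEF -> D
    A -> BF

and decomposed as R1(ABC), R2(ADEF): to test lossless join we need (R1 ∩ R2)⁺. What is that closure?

ABCDEF

R1 ∩ R2 = {A}.
A → BF applies, adding BF
B → CD applies, adding CD
BD → AE applies, adding E
Closure: {ABCDEF}.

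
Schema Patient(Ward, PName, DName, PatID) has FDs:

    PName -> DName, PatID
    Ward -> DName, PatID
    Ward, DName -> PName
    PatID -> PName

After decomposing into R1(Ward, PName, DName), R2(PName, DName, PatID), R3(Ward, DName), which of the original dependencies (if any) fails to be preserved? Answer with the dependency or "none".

none

PName → DName, PatID lies within R2.
Ward → DName, PatID: restricted closure across fragments reaches DName, PatID.
Ward, DName → PName lies within R1.
PatID → PName lies within R2.
Every dependency is enforceable on the fragments, so the decomposition is dependency-preserving.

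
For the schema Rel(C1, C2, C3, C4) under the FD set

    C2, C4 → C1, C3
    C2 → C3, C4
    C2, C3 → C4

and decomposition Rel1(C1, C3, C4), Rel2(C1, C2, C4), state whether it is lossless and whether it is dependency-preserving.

Lossless test: (C1, C4)⁺ = {C1, C4}, which is a superkey of neither fragment — lossy.
Dependency preservation: the restricted closure of {C2, C4} across the fragments never reaches {C1, C3}, so C2, C4 → C1, C3 cannot be enforced without a join — not preserved.

lossy and not dependency-preserving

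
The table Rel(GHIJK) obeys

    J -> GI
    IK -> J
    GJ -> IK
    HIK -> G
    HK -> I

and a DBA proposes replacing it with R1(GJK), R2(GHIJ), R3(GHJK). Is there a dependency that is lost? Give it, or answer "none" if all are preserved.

Check IK → J: no single fragment contains all of {IJK}, and the restricted closure of {IK} across the fragments never reaches {J}.
J → GI is preserved.
GJ → IK is preserved.
HIK → G is preserved.
HK → I is preserved.

IK -> J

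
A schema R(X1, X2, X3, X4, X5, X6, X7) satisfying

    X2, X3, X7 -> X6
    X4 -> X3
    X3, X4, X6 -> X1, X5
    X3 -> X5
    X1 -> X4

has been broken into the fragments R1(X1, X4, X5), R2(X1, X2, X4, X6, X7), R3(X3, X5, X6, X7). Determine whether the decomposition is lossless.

Chase test. Columns are X1, X2, X3, X4, X5, X6, X7; row i has aⱼ where attribute j ∈ Ri, else bᵢⱼ.
Initial tableau (one row per fragment):
  row 1: a1 b12 b13 a4 a5 b16 b17
  row 2: a1 a2 b23 a4 b25 a6 a7
  row 3: b31 b32 a3 b34 a5 a6 a7
Rows 1 and 2 agree on X4; apply X4→X3 and equate their X3 entries.
Rows 1 and 2 agree on X3; apply X3→X5 and equate their X5 entries.
No row becomes fully distinguished — the join is lossy.

No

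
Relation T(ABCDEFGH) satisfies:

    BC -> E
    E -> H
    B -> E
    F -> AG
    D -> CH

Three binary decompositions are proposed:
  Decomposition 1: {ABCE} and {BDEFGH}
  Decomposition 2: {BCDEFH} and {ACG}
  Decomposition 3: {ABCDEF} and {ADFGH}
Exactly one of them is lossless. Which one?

Decomposition 1: common = {BE}, closure = {BEH} → lossy.
Decomposition 2: common = {C}, closure = {C} → lossy.
Decomposition 3: common = {ADF}, closure = {ACDFGH} → lossless.

Decomposition 3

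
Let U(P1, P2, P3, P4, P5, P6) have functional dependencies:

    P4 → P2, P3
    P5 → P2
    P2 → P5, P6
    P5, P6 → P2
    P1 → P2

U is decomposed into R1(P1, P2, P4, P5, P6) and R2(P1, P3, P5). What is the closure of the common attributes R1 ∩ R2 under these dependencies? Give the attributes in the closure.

P1, P2, P5, P6

R1 ∩ R2 = {P1, P5}.
P5 → P2 applies, adding P2
P2 → P5, P6 applies, adding P6
Closure: {P1, P2, P5, P6}.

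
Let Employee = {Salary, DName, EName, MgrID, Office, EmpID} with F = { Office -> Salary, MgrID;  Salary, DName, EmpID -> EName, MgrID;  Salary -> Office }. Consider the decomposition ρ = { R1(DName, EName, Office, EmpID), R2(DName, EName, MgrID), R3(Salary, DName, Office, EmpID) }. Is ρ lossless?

No

Chase test. Columns are Salary, DName, EName, MgrID, Office, EmpID; row i has aⱼ where attribute j ∈ Ri, else bᵢⱼ.
Initial tableau (one row per fragment):
  row 1: b11 a2 a3 b14 a5 a6
  row 2: b21 a2 a3 a4 b25 b26
  row 3: a1 a2 b33 b34 a5 a6
Rows 1 and 3 agree on Office; apply Office→Salary, MgrID and equate their Salary, MgrID entries.
Rows 1 and 3 agree on Salary, DName, EmpID; apply Salary, DName, EmpID→EName, MgrID and equate their EName, MgrID entries.
No row becomes fully distinguished — the join is lossy.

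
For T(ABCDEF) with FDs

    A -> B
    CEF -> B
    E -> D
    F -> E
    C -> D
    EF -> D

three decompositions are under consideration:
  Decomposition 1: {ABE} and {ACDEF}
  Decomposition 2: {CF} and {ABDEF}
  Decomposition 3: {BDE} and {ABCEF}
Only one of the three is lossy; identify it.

Decomposition 2

Decomposition 1: common = {AE}, closure = {ABDE} → lossless.
Decomposition 2: common = {F}, closure = {DEF} → lossy.
Decomposition 3: common = {BE}, closure = {BDE} → lossless.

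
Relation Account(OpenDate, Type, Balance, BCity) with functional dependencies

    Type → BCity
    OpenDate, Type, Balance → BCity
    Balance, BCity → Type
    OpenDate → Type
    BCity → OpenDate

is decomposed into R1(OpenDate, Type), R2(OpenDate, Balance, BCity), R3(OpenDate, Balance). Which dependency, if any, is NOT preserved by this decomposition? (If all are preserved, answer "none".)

Type → BCity: restricted closure across fragments reaches BCity.
OpenDate, Type, Balance → BCity: restricted closure across fragments reaches BCity.
Balance, BCity → Type: restricted closure across fragments reaches Type.
OpenDate → Type lies within R1.
BCity → OpenDate lies within R2.
Every dependency is enforceable on the fragments, so the decomposition is dependency-preserving.

none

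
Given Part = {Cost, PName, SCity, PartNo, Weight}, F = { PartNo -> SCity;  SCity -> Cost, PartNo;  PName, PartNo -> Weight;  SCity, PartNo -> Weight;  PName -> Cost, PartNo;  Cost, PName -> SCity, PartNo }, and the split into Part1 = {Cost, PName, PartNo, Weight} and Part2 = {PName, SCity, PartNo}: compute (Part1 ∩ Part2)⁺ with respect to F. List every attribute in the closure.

Cost, PName, SCity, PartNo, Weight

Part1 ∩ Part2 = {PName, PartNo}.
PartNo → SCity applies, adding SCity
SCity → Cost, PartNo applies, adding Cost
PName, PartNo → Weight applies, adding Weight
Closure: {Cost, PName, SCity, PartNo, Weight}.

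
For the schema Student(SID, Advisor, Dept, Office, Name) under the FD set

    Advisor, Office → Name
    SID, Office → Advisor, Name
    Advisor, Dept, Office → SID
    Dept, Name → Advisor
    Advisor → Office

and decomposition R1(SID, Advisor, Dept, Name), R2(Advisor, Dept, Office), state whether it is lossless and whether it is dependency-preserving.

Lossless test: (Advisor, Dept)⁺ = {SID, Advisor, Dept, Office, Name}, which contains all of one fragment — lossless.
Dependency preservation: the restricted closure of {SID, Office} across the fragments never reaches {Advisor, Name}, so SID, Office → Advisor, Name cannot be enforced without a join — not preserved.

lossless but not dependency-preserving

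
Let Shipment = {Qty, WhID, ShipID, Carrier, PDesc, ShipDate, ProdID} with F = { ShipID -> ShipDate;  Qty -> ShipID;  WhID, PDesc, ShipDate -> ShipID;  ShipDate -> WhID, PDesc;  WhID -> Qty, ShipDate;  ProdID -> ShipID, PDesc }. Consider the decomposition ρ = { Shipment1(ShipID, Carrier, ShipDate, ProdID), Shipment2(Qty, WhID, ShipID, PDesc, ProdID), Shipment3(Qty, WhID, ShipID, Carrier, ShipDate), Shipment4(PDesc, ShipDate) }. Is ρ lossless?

Yes

Chase test. Columns are Qty, WhID, ShipID, Carrier, PDesc, ShipDate, ProdID; row i has aⱼ where attribute j ∈ Shipmenti, else bᵢⱼ.
Initial tableau (one row per fragment):
  row 1: b11 b12 a3 a4 b15 a6 a7
  row 2: a1 a2 a3 b24 a5 b26 a7
  row 3: a1 a2 a3 a4 b35 a6 b37
  row 4: b41 b42 b43 b44 a5 a6 b47
Rows 1 and 2 agree on ShipID; apply ShipID→ShipDate and equate their ShipDate entries.
Rows 1 and 2 agree on ShipDate; apply ShipDate→WhID, PDesc and equate their WhID, PDesc entries.
Rows 1 and 3 agree on ShipDate; apply ShipDate→WhID, PDesc and equate their WhID, PDesc entries.
Rows 1 and 4 agree on ShipDate; apply ShipDate→WhID, PDesc and equate their WhID, PDesc entries.
Rows 1 and 2 agree on WhID; apply WhID→Qty, ShipDate and equate their Qty, ShipDate entries.
Rows 1 and 4 agree on WhID; apply WhID→Qty, ShipDate and equate their Qty, ShipDate entries.
Rows 1 and 4 agree on Qty; apply Qty→ShipID and equate their ShipID entries.
Row 1 is now all distinguished symbols — the join is lossless.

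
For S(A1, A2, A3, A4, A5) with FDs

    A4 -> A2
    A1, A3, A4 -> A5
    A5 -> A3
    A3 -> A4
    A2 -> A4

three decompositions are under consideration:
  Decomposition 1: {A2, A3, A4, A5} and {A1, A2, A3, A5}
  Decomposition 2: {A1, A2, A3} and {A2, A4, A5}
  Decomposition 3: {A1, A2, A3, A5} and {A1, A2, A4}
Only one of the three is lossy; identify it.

Decomposition 1: common = {A2, A3, A5}, closure = {A2, A3, A4, A5} → lossless.
Decomposition 2: common = {A2}, closure = {A2, A4} → lossy.
Decomposition 3: common = {A1, A2}, closure = {A1, A2, A4} → lossless.

Decomposition 2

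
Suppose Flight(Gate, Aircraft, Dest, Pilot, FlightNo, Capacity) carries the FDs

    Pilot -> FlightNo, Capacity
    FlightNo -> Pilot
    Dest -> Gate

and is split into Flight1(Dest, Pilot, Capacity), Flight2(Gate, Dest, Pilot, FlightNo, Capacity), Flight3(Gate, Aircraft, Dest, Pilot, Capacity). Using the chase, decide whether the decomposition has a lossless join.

Chase test. Columns are Gate, Aircraft, Dest, Pilot, FlightNo, Capacity; row i has aⱼ where attribute j ∈ Flighti, else bᵢⱼ.
Initial tableau (one row per fragment):
  row 1: b11 b12 a3 a4 b15 a6
  row 2: a1 b22 a3 a4 a5 a6
  row 3: a1 a2 a3 a4 b35 a6
Rows 1 and 2 agree on Pilot; apply Pilot→FlightNo, Capacity and equate their FlightNo, Capacity entries.
Rows 1 and 3 agree on Pilot; apply Pilot→FlightNo, Capacity and equate their FlightNo, Capacity entries.
Rows 1 and 2 agree on Dest; apply Dest→Gate and equate their Gate entries.
Row 3 is now all distinguished symbols — the join is lossless.

Yes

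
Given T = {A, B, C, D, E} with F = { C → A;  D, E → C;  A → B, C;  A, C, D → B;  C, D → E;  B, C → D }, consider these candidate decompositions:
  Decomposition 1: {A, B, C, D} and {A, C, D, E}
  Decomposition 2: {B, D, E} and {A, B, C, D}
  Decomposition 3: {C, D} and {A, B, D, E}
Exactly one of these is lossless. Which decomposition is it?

Decomposition 1: common = {A, C, D}, closure = {A, B, C, D, E} → lossless.
Decomposition 2: common = {B, D}, closure = {B, D} → lossy.
Decomposition 3: common = {D}, closure = {D} → lossy.

Decomposition 1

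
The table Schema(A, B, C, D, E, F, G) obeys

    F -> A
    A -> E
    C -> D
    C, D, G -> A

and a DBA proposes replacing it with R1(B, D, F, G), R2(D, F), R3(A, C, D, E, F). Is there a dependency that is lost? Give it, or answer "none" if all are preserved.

Check C, D, G → A: no single fragment contains all of {A, C, D, G}, and the restricted closure of {C, D, G} across the fragments never reaches {A}.
F → A is preserved.
A → E is preserved.
C → D is preserved.

C, D, G -> A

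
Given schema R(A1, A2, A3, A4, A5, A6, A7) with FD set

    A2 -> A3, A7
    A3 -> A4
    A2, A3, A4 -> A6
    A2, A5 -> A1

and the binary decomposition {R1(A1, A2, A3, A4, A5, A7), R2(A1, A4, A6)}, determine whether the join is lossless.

Common attributes: R1 ∩ R2 = {A1, A4}.
No dependency enlarges {A1, A4}, so (A1, A4)⁺ = {A1, A4}.
The closure contains neither all of R1 = {A1, A2, A3, A4, A5, A7} nor all of R2 = {A1, A4, A6}, so the common attributes are not a superkey of either fragment. The join is lossy.

No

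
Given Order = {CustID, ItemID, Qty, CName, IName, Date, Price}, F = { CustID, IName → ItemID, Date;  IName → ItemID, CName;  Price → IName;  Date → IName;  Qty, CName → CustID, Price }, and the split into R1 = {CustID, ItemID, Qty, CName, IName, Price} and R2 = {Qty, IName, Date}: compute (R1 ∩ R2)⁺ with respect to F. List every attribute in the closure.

CustID, ItemID, Qty, CName, IName, Date, Price

R1 ∩ R2 = {Qty, IName}.
IName → ItemID, CName applies, adding ItemID, CName
Qty, CName → CustID, Price applies, adding CustID, Price
CustID, IName → ItemID, Date applies, adding Date
Closure: {CustID, ItemID, Qty, CName, IName, Date, Price}.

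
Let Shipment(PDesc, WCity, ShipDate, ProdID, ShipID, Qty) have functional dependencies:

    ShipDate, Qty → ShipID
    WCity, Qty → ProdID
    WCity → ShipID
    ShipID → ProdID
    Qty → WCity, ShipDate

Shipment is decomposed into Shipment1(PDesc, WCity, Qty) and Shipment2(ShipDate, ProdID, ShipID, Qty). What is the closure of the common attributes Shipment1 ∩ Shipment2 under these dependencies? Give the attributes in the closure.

Shipment1 ∩ Shipment2 = {Qty}.
Qty → WCity, ShipDate applies, adding WCity, ShipDate
ShipDate, Qty → ShipID applies, adding ShipID
WCity, Qty → ProdID applies, adding ProdID
Closure: {WCity, ShipDate, ProdID, ShipID, Qty}.

WCity, ShipDate, ProdID, ShipID, Qty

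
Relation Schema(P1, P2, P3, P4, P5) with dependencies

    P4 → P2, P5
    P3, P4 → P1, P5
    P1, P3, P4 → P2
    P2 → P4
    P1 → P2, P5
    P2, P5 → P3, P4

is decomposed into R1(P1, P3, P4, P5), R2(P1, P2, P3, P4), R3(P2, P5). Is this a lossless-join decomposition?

Chase test. Columns are P1, P2, P3, P4, P5; row i has aⱼ where attribute j ∈ Ri, else bᵢⱼ.
Initial tableau (one row per fragment):
  row 1: a1 b12 a3 a4 a5
  row 2: a1 a2 a3 a4 b25
  row 3: b31 a2 b33 b34 a5
Rows 1 and 2 agree on P4; apply P4→P2, P5 and equate their P2, P5 entries.
Rows 1 and 3 agree on P2; apply P2→P4 and equate their P4 entries.
Rows 1 and 3 agree on P2, P5; apply P2, P5→P3, P4 and equate their P3, P4 entries.
Rows 1 and 3 agree on P3, P4; apply P3, P4→P1, P5 and equate their P1, P5 entries.
Row 1 is now all distinguished symbols — the join is lossless.

Yes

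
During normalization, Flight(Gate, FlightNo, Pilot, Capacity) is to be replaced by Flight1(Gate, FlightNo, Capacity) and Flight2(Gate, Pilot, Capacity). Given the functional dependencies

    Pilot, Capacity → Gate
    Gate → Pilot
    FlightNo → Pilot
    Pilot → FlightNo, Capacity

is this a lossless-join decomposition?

Yes

Common attributes: Flight1 ∩ Flight2 = {Gate, Capacity}.
Closure of {Gate, Capacity}: Gate → Pilot applies, adding Pilot; Pilot → FlightNo, Capacity applies, adding FlightNo. So (Gate, Capacity)⁺ = {Gate, FlightNo, Pilot, Capacity}.
This closure contains every attribute of Flight1, so Flight1 ∩ Flight2 → Flight1. The join is lossless.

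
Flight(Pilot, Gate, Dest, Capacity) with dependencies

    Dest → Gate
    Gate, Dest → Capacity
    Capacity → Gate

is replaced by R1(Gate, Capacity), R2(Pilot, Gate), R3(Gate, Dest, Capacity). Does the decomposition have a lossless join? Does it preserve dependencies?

Lossless test (chase): applying each FD to every pair of rows produces no changes in the tableau, so no row becomes fully distinguished — the join is lossy.
Dependency preservation: every FD's attributes lie within a single fragment, so each can be enforced locally — preserved.

lossy but dependency-preserving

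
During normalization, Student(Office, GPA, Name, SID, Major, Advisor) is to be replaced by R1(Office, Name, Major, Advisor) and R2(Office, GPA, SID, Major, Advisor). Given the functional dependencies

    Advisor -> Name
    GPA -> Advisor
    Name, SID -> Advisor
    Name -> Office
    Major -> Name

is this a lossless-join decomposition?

Common attributes: R1 ∩ R2 = {Office, Major, Advisor}.
Closure of {Office, Major, Advisor}: Advisor → Name applies, adding Name. So (Office, Major, Advisor)⁺ = {Office, Name, Major, Advisor}.
This closure contains every attribute of R1, so R1 ∩ R2 → R1. The join is lossless.

Yes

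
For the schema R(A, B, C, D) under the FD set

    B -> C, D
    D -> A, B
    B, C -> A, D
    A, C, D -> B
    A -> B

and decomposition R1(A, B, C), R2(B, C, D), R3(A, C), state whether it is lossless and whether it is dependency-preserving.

Lossless test (chase): Rows 1 and 2 agree on B; apply B→C, D and equate their C, D entries. Rows 1 and 2 agree on D; apply D→A, B and equate their A, B entries. Rows 1 and 3 agree on A; apply A→B and equate their B entries. Rows 1 and 3 agree on B; apply B→C, D and equate their C, D entries. Row 1 is now all distinguished symbols — the join is lossless.
Dependency preservation: D → A, B; B, C → A, D; A, C, D → B are not contained in any single fragment, but the restricted closure of each left-hand side across the fragments still reaches the right-hand side; the remaining FDs each lie inside some fragment. All dependencies are preserved.

lossless and dependency-preserving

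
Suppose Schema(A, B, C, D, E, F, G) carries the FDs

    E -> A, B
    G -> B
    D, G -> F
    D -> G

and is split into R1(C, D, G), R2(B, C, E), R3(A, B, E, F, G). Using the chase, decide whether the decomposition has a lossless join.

No

Chase test. Columns are A, B, C, D, E, F, G; row i has aⱼ where attribute j ∈ Ri, else bᵢⱼ.
Initial tableau (one row per fragment):
  row 1: b11 b12 a3 a4 b15 b16 a7
  row 2: b21 a2 a3 b24 a5 b26 b27
  row 3: a1 a2 b33 b34 a5 a6 a7
Rows 2 and 3 agree on E; apply E→A, B and equate their A, B entries.
Rows 1 and 3 agree on G; apply G→B and equate their B entries.
No row becomes fully distinguished — the join is lossy.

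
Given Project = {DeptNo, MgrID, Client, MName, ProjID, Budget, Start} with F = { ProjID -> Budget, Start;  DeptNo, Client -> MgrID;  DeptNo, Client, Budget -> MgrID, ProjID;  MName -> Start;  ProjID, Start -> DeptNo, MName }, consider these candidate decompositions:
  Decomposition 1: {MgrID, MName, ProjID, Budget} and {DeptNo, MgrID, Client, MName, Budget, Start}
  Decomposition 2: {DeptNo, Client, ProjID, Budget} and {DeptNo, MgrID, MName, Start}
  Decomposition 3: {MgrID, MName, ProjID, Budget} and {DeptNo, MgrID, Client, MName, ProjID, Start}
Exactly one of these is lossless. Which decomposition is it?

Decomposition 1: common = {MgrID, MName, Budget}, closure = {MgrID, MName, Budget, Start} → lossy.
Decomposition 2: common = {DeptNo}, closure = {DeptNo} → lossy.
Decomposition 3: common = {MgrID, MName, ProjID}, closure = {DeptNo, MgrID, MName, ProjID, Budget, Start} → lossless.

Decomposition 3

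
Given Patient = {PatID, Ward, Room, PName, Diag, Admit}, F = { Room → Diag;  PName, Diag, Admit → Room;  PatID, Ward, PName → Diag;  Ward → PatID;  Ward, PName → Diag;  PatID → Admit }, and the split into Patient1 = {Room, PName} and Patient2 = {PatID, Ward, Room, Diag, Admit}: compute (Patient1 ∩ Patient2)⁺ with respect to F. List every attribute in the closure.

Patient1 ∩ Patient2 = {Room}.
Room → Diag applies, adding Diag
Closure: {Room, Diag}.

Room, Diag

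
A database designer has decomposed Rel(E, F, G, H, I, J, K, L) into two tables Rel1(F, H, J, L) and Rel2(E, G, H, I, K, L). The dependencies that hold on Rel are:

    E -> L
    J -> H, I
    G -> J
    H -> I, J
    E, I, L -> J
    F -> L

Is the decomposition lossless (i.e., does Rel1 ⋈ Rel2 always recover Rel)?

No

Common attributes: Rel1 ∩ Rel2 = {H, L}.
Closure of {H, L}: H → I, J applies, adding I, J. So (H, L)⁺ = {H, I, J, L}.
The closure contains neither all of Rel1 = {F, H, J, L} nor all of Rel2 = {E, G, H, I, K, L}, so the common attributes are not a superkey of either fragment. The join is lossy.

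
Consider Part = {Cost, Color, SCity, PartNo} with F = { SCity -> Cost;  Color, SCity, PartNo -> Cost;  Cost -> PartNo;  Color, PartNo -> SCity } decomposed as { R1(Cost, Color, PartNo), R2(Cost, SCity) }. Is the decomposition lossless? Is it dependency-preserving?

Lossless test: (Cost)⁺ = {Cost, PartNo}, which is a superkey of neither fragment — lossy.
Dependency preservation: the restricted closure of {Color, PartNo} across the fragments never reaches {SCity}, so Color, PartNo → SCity cannot be enforced without a join — not preserved.

lossy and not dependency-preserving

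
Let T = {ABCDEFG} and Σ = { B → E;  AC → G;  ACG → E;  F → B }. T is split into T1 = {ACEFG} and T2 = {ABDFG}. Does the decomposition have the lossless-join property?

No

Common attributes: T1 ∩ T2 = {AFG}.
Closure of {AFG}: F → B applies, adding B; B → E applies, adding E. So (AFG)⁺ = {ABEFG}.
The closure contains neither all of T1 = {ACEFG} nor all of T2 = {ABDFG}, so the common attributes are not a superkey of either fragment. The join is lossy.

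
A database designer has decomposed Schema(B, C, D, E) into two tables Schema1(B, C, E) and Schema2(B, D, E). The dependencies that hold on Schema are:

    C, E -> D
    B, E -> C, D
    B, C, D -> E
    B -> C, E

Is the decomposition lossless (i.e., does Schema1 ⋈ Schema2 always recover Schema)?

Common attributes: Schema1 ∩ Schema2 = {B, E}.
Closure of {B, E}: B, E → C, D applies, adding C, D. So (B, E)⁺ = {B, C, D, E}.
This closure contains every attribute of Schema1, so Schema1 ∩ Schema2 → Schema1. The join is lossless.

Yes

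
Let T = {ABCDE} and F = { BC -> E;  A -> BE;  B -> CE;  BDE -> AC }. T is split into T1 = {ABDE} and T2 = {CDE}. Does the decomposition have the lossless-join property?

No

Common attributes: T1 ∩ T2 = {DE}.
No dependency enlarges {DE}, so (DE)⁺ = {DE}.
The closure contains neither all of T1 = {ABDE} nor all of T2 = {CDE}, so the common attributes are not a superkey of either fragment. The join is lossy.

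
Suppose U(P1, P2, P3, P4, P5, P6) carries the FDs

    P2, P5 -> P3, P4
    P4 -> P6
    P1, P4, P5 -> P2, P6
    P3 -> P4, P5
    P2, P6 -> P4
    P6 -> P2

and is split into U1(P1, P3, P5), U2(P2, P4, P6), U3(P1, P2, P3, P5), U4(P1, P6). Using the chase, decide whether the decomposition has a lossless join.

Chase test. Columns are P1, P2, P3, P4, P5, P6; row i has aⱼ where attribute j ∈ Ui, else bᵢⱼ.
Initial tableau (one row per fragment):
  row 1: a1 b12 a3 b14 a5 b16
  row 2: b21 a2 b23 a4 b25 a6
  row 3: a1 a2 a3 b34 a5 b36
  row 4: a1 b42 b43 b44 b45 a6
Rows 1 and 3 agree on P3; apply P3→P4, P5 and equate their P4, P5 entries.
Rows 2 and 4 agree on P6; apply P6→P2 and equate their P2 entries.
Rows 1 and 3 agree on P4; apply P4→P6 and equate their P6 entries.
Rows 1 and 3 agree on P1, P4, P5; apply P1, P4, P5→P2, P6 and equate their P2, P6 entries.
Rows 2 and 4 agree on P2, P6; apply P2, P6→P4 and equate their P4 entries.
No row becomes fully distinguished — the join is lossy.

No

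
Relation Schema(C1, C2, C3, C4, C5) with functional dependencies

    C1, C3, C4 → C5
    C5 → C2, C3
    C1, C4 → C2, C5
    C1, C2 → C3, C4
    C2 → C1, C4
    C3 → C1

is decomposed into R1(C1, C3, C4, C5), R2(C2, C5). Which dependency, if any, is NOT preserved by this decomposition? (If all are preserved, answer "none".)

none

C1, C3, C4 → C5 lies within R1.
C5 → C2, C3: restricted closure across fragments reaches C2, C3.
C1, C4 → C2, C5: restricted closure across fragments reaches C2, C5.
C1, C2 → C3, C4: restricted closure across fragments reaches C3, C4.
C2 → C1, C4: restricted closure across fragments reaches C1, C4.
C3 → C1 lies within R1.
Every dependency is enforceable on the fragments, so the decomposition is dependency-preserving.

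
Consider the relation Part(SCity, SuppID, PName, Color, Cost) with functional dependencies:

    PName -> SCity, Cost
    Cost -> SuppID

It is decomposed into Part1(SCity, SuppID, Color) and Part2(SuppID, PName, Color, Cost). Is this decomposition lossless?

Common attributes: Part1 ∩ Part2 = {SuppID, Color}.
No dependency enlarges {SuppID, Color}, so (SuppID, Color)⁺ = {SuppID, Color}.
The closure contains neither all of Part1 = {SCity, SuppID, Color} nor all of Part2 = {SuppID, PName, Color, Cost}, so the common attributes are not a superkey of either fragment. The join is lossy.

No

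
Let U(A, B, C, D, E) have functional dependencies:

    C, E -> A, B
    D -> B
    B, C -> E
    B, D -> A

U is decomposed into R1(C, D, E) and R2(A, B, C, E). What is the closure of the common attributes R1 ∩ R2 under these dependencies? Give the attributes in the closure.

A, B, C, E

R1 ∩ R2 = {C, E}.
C, E → A, B applies, adding A, B
Closure: {A, B, C, E}.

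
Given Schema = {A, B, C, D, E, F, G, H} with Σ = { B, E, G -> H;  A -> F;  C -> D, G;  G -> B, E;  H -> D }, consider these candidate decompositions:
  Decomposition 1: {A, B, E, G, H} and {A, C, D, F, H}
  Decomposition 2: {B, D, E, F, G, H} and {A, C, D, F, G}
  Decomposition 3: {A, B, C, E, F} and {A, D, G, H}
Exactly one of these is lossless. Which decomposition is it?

Decomposition 2

Decomposition 1: common = {A, H}, closure = {A, D, F, H} → lossy.
Decomposition 2: common = {D, F, G}, closure = {B, D, E, F, G, H} → lossless.
Decomposition 3: common = {A}, closure = {A, F} → lossy.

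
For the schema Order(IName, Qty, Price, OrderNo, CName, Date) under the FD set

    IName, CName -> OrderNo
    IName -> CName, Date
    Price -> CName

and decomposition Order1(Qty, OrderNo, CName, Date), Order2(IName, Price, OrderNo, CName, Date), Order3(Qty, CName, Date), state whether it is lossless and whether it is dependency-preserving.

lossy but dependency-preserving

Lossless test (chase): applying each FD to every pair of rows produces no changes in the tableau, so no row becomes fully distinguished — the join is lossy.
Dependency preservation: every FD's attributes lie within a single fragment, so each can be enforced locally — preserved.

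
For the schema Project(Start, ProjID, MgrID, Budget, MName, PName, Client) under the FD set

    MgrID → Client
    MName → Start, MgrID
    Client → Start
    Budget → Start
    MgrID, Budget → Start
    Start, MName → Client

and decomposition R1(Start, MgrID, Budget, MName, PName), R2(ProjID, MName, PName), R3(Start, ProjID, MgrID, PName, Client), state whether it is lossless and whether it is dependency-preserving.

Lossless test (chase): Rows 1 and 3 agree on MgrID; apply MgrID→Client and equate their Client entries. Rows 1 and 2 agree on MName; apply MName→Start, MgrID and equate their Start, MgrID entries. Rows 1 and 2 agree on Start, MName; apply Start, MName→Client and equate their Client entries. No row becomes fully distinguished — the join is lossy.
Dependency preservation: Start, MName → Client is not contained in any single fragment, but the restricted closure of its left-hand side across the fragments still reaches the right-hand side; the remaining FDs each lie inside some fragment. All dependencies are preserved.

lossy but dependency-preserving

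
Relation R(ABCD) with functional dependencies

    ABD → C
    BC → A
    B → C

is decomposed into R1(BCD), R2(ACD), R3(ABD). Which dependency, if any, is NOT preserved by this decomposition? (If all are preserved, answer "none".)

ABD → C: restricted closure across fragments reaches C.
BC → A: restricted closure across fragments reaches A.
B → C lies within R1.
Every dependency is enforceable on the fragments, so the decomposition is dependency-preserving.

none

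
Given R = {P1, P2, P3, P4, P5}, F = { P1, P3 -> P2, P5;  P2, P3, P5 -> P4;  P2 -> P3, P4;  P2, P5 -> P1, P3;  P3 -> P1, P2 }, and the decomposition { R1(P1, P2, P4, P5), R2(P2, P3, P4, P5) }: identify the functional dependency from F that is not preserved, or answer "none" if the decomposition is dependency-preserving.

P1, P3 → P2, P5: restricted closure across fragments reaches P2, P5.
P2, P3, P5 → P4 lies within R2.
P2 → P3, P4 lies within R2.
P2, P5 → P1, P3: restricted closure across fragments reaches P1, P3.
P3 → P1, P2: restricted closure across fragments reaches P1, P2.
Every dependency is enforceable on the fragments, so the decomposition is dependency-preserving.

none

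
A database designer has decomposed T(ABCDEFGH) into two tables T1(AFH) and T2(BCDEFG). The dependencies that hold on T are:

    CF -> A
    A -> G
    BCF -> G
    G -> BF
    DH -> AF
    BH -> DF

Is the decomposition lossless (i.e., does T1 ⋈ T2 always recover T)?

No

Common attributes: T1 ∩ T2 = {F}.
No dependency enlarges {F}, so (F)⁺ = {F}.
The closure contains neither all of T1 = {AFH} nor all of T2 = {BCDEFG}, so the common attributes are not a superkey of either fragment. The join is lossy.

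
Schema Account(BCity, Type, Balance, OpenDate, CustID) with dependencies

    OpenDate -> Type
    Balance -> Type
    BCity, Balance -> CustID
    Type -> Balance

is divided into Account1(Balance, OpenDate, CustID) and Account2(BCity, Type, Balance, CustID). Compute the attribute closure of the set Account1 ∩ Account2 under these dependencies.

Account1 ∩ Account2 = {Balance, CustID}.
Balance → Type applies, adding Type
Closure: {Type, Balance, CustID}.

Type, Balance, CustID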